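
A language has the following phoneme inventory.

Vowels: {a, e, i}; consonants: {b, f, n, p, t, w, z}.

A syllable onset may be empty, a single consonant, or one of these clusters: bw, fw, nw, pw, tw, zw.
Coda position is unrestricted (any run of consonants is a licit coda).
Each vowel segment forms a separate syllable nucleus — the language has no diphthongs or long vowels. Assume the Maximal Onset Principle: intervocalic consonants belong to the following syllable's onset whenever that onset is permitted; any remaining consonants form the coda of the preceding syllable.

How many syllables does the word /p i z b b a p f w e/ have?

Vowels present: i, a, e; each is a nucleus, giving 3 syllables.

3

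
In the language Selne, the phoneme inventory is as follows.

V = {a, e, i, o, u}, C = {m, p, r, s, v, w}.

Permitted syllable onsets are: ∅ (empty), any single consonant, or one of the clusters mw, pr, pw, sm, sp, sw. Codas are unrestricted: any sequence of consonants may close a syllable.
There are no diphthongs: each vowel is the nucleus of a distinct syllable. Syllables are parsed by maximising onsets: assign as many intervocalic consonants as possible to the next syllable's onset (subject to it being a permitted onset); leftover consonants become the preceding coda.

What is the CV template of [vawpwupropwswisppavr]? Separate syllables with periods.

Nuclei (vowels): a, u, o, i, a → 5 syllables.
Between /a/ (V1) and /u/ (V2): /wpw/ — longest licit onset from the right is /pw/, leaving /w/ as coda.
Between /u/ (V2) and /o/ (V3): cluster /pr/ — /pr/ is itself a permitted onset, so the whole cluster goes right; preceding coda = ∅.
Between /o/ (V3) and /i/ (V4): /pwsw/; trying suffixes from longest down, /sw/ is the first permitted one, so coda /pw/ | onset /sw/.
Between /i/ (V4) and /a/ (V5): /spp/; trying suffixes from longest down, /p/ is the first permitted one, so coda /sp/ | onset /p/.
Result: vaw.pwu.propw.swisp.pavr.
Mapping each syllable to C/V: /vaw/ → CVC, /pwu/ → CCV, /propw/ → CCVCC, /swisp/ → CCVCC, /pavr/ → CVCC.

CVC.CCV.CCVCC.CCVCC.CVCC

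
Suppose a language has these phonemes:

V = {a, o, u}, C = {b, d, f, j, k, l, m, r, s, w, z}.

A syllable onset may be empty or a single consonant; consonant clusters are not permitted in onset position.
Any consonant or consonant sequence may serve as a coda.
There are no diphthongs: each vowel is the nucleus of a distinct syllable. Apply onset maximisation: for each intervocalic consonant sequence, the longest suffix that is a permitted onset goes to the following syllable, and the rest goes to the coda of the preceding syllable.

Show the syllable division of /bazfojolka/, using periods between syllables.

baz.fo.jol.ka

Nuclei (vowels): a, o, o, a → 4 syllables.
V1 /a/ – V2 /o/: /zf/ splits as /z/ + /f/ (/f/ is the longest suffix that is a licit onset).
V2 /o/ – V3 /o/: just /j/ — single C goes to the following onset.
V3 /o/ – V4 /a/: /lk/; trying suffixes from longest down, /k/ is the first permitted one, so coda /l/ | onset /k/.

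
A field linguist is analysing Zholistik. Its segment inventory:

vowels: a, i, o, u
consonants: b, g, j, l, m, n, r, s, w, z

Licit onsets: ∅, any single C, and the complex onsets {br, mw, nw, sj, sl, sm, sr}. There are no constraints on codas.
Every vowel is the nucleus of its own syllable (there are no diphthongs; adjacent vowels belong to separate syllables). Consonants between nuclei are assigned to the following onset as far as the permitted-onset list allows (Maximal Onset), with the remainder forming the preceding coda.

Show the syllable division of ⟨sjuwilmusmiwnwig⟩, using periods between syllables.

sju.wil.mu.smiw.nwig

Nuclei (vowels): u, i, u, i, i → 5 syllables.
V1 /u/ – V2 /i/: /w/ is a single consonant, so it becomes the next onset.
V2 /i/ – V3 /u/: /lm/; trying suffixes from longest down, /m/ is the first permitted one, so coda /l/ | onset /m/.
V3 /u/ – V4 /i/: /sm/ — entire cluster is a permitted onset → onset /sm/, coda ∅.
V4 /i/ – V5 /i/: cluster /wnw/ — the longest permitted-onset suffix is /nw/; onset = /nw/, preceding coda = /w/.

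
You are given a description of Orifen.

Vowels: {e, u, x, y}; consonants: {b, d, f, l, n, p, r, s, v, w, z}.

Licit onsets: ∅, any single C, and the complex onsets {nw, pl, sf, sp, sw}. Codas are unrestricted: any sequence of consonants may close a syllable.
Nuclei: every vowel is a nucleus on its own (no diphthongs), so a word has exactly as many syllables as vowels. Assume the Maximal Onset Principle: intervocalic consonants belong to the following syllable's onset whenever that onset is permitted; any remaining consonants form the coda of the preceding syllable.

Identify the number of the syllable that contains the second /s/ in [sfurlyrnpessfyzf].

3

The vowels are u, y, e, y — 4 nuclei, so 4 syllables.
/u…y/ gap (V1→V2): cluster /rl/ — the longest permitted-onset suffix is /l/; onset = /l/, preceding coda = /r/.
/y…e/ gap (V2→V3): /rnp/ splits as /rn/ + /p/ (/p/ is the longest suffix that is a licit onset).
/e…y/ gap (V3→V4): /ssf/ splits as /s/ + /sf/ (/sf/ is the longest suffix that is a licit onset).
So the parse is sfur.lyrn.pes.sfyzf.
The second /s/ is in the coda of syllable 3 (/pes/).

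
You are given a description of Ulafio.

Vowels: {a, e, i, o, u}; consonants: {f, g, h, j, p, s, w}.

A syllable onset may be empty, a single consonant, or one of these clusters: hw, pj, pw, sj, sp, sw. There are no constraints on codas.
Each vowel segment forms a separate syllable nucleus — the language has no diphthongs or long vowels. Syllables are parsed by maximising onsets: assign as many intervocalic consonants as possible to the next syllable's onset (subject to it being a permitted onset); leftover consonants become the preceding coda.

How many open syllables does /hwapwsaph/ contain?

Nuclei (vowels): a, a → 2 syllables.
σ1/σ2 boundary: /pws/ — longest licit onset from the right is /s/, leaving /pw/ as coda.
Putting it together: hwapw.saph.
Classifying each syllable: /hwapw/ (closed), /saph/ (closed).
Open syllables: 0.

0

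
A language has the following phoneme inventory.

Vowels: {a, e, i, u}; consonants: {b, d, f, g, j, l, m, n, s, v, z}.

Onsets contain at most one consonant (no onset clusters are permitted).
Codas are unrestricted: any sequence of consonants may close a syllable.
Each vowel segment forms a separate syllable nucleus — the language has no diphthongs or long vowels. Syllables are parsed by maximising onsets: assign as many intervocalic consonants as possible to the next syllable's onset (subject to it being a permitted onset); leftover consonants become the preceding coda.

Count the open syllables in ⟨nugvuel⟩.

1

Nuclei (vowels): u, u, e → 3 syllables.
σ1/σ2 boundary: /gv/ — longest licit onset from the right is /v/, leaving /g/ as coda.
σ2/σ3 boundary: hiatus — the boundary sits between the two vowels.
Syllabification: nug.vu.el.
Classifying each syllable: /nug/ (closed), /vu/ (open), /el/ (closed).
Open syllables: 1.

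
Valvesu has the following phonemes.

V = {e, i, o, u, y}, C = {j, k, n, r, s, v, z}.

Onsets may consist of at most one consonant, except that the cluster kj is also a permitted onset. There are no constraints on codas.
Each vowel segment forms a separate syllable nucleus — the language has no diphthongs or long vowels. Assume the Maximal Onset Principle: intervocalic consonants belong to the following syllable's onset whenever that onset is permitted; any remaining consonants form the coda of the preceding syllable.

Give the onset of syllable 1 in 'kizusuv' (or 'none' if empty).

k

Nuclei (vowels): i, u, u → 3 syllables.
Between /i/ (V1) and /u/ (V2): /z/ → onset of the next syllable (single consonants are always licit onsets).
Between /u/ (V2) and /u/ (V3): /s/ is a single consonant, so it becomes the next onset.
Syllabification: ki.zu.suv.
Syllable 1 is /ki/: onset /k/, nucleus /i/, coda ∅.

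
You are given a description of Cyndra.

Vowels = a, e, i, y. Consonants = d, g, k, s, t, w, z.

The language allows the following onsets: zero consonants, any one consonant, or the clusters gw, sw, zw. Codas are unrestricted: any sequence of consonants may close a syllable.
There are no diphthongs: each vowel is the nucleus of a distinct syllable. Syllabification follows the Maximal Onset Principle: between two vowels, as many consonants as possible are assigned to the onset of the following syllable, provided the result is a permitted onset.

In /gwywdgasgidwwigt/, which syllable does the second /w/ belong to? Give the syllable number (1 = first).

The vowels are y, a, i, i — 4 nuclei, so 4 syllables.
/y…a/ gap (V1→V2): /wdg/ splits as /wd/ + /g/ (/g/ is the longest suffix that is a licit onset).
/a…i/ gap (V2→V3): cluster /sg/ — the longest permitted-onset suffix is /g/; onset = /g/, preceding coda = /s/.
/i…i/ gap (V3→V4): cluster /dww/ — the longest permitted-onset suffix is /w/; onset = /w/, preceding coda = /dw/.
Syllabification: gwywd.gas.gidw.wigt.
The second /w/ is in the coda of syllable 1 (/gwywd/).

1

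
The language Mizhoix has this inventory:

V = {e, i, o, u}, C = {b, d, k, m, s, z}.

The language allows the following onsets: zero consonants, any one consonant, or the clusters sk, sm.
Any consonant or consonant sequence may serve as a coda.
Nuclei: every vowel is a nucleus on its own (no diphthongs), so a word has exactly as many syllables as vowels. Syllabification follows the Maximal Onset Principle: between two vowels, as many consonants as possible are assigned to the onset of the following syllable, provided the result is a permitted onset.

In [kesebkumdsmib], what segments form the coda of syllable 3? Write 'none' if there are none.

Nuclei (vowels): e, e, u, i → 4 syllables.
Between /e/ (V1) and /e/ (V2): /s/ is a single consonant, so it becomes the next onset.
Between /e/ (V2) and /u/ (V3): /bk/; trying suffixes from longest down, /k/ is the first permitted one, so coda /b/ | onset /k/.
Between /u/ (V3) and /i/ (V4): /mdsm/ splits as /md/ + /sm/ (/sm/ is the longest suffix that is a licit onset).
Result: ke.seb.kumd.smib.
Syllable 3 is /kumd/: onset /k/, nucleus /u/, coda /md/.

md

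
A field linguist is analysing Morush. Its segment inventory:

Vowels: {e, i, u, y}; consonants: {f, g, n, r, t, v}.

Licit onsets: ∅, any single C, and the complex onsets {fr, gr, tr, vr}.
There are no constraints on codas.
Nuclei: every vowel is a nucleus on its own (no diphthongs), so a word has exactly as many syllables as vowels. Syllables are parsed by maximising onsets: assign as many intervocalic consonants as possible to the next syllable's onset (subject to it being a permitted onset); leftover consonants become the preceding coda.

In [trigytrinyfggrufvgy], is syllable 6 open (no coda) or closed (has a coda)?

open

Nuclei (vowels): i, y, i, y, u, y → 6 syllables.
V1 /i/ – V2 /y/: /g/ → onset of the next syllable (single consonants are always licit onsets).
V2 /y/ – V3 /i/: /tr/ is a licit onset in full, so it all attaches to the next syllable.
V3 /i/ – V4 /y/: just /n/ — single C goes to the following onset.
V4 /y/ – V5 /u/: /fggr/ — longest licit onset from the right is /gr/, leaving /fg/ as coda.
V5 /u/ – V6 /y/: /fvg/; trying suffixes from longest down, /g/ is the first permitted one, so coda /fv/ | onset /g/.
So the parse is tri.gy.tri.nyfg.grufv.gy.
Syllable 6 is /gy/; it ends in its nucleus with no coda, so it is open.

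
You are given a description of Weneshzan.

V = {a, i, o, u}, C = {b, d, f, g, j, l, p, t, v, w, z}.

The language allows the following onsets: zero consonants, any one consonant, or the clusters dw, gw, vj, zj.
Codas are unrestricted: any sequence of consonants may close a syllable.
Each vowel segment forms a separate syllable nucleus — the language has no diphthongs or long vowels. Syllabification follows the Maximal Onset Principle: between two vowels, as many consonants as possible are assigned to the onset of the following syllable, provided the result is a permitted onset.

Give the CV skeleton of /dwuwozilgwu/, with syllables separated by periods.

Vowels present: u, o, i, u; each is a nucleus, giving 4 syllables.
Between /u/ (V1) and /o/ (V2): just /w/ — single C goes to the following onset.
Between /o/ (V2) and /i/ (V3): just /z/ — single C goes to the following onset.
Between /i/ (V3) and /u/ (V4): /lgw/ — longest licit onset from the right is /gw/, leaving /l/ as coda.
Result: dwu.wo.zil.gwu.
Mapping each syllable to C/V: /dwu/ → CCV, /wo/ → CV, /zil/ → CVC, /gwu/ → CCV.

CCV.CV.CVC.CCV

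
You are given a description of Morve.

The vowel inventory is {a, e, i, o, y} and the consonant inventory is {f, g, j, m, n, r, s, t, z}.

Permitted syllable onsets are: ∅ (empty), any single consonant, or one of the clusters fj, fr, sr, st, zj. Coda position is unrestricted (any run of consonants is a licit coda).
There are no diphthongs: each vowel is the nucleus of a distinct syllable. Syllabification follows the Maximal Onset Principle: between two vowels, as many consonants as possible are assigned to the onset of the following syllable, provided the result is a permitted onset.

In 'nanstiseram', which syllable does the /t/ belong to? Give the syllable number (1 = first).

2

Nuclei (vowels): a, i, e, a → 4 syllables.
/a…i/ gap (V1→V2): /nst/; trying suffixes from longest down, /st/ is the first permitted one, so coda /n/ | onset /st/.
/i…e/ gap (V2→V3): just /s/ — single C goes to the following onset.
/e…a/ gap (V3→V4): just /r/ — single C goes to the following onset.
Putting it together: nan.sti.se.ram.
The /t/ is in the onset of syllable 2 (/sti/).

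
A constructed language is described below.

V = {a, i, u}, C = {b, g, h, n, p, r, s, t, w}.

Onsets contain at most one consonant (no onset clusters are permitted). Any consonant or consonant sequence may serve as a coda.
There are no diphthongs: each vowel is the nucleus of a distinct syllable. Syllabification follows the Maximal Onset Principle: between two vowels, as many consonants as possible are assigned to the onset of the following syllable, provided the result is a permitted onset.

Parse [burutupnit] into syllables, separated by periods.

bu.ru.tup.nit

The vowels are u, u, u, i — 4 nuclei, so 4 syllables.
V1 /u/ – V2 /u/: /r/ → onset of the next syllable (single consonants are always licit onsets).
V2 /u/ – V3 /u/: /t/ is a single consonant, so it becomes the next onset.
V3 /u/ – V4 /i/: /pn/ — longest licit onset from the right is /n/, leaving /p/ as coda.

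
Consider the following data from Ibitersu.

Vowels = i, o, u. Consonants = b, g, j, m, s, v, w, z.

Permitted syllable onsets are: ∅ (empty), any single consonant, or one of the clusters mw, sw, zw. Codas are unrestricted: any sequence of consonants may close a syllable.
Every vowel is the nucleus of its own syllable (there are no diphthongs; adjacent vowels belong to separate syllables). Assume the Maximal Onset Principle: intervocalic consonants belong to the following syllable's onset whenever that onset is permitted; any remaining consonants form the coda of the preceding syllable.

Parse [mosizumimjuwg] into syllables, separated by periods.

mo.si.zu.mim.juwg

Vowels present: o, i, u, i, u; each is a nucleus, giving 5 syllables.
Between /o/ (V1) and /i/ (V2): just /s/ — single C goes to the following onset.
Between /i/ (V2) and /u/ (V3): /z/ is a single consonant, so it becomes the next onset.
Between /u/ (V3) and /i/ (V4): /m/ is a single consonant, so it becomes the next onset.
Between /i/ (V4) and /u/ (V5): /mj/; trying suffixes from longest down, /j/ is the first permitted one, so coda /m/ | onset /j/.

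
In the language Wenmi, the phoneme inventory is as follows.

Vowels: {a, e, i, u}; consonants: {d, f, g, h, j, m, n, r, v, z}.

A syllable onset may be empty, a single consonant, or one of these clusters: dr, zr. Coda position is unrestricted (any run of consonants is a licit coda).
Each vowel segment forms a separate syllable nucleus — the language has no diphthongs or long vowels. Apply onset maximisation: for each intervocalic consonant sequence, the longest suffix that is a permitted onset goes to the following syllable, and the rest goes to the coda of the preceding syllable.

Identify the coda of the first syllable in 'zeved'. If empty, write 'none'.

none

Vowels present: e, e; each is a nucleus, giving 2 syllables.
V1 /e/ – V2 /e/: /v/ is a single consonant, so it becomes the next onset.
Result: ze.ved.
Syllable 1 is /ze/: onset /z/, nucleus /e/, coda ∅.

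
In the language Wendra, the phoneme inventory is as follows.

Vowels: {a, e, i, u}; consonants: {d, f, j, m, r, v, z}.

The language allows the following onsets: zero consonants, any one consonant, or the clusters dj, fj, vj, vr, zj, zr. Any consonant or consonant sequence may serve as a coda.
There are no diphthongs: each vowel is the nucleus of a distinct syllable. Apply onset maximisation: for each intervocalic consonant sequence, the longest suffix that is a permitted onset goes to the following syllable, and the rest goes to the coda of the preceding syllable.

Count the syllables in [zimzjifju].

Vowels present: i, i, u; each is a nucleus, giving 3 syllables.

3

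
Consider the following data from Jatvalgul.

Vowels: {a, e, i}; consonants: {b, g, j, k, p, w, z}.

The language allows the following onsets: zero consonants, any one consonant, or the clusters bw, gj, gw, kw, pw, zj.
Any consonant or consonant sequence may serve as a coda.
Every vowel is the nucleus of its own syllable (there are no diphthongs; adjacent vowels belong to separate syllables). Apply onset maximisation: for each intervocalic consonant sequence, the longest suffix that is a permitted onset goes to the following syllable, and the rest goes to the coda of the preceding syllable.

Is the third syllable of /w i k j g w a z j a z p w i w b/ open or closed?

closed

Vowels present: i, a, a, i; each is a nucleus, giving 4 syllables.
/i…a/ gap (V1→V2): /kjgw/ splits as /kj/ + /gw/ (/gw/ is the longest suffix that is a licit onset).
/a…a/ gap (V2→V3): /zj/ — entire cluster is a permitted onset → onset /zj/, coda ∅.
/a…i/ gap (V3→V4): /zpw/ splits as /z/ + /pw/ (/pw/ is the longest suffix that is a licit onset).
So the parse is wikj.gwa.zjaz.pwiwb.
Syllable 3 is /zjaz/ with coda /z/, so it is closed.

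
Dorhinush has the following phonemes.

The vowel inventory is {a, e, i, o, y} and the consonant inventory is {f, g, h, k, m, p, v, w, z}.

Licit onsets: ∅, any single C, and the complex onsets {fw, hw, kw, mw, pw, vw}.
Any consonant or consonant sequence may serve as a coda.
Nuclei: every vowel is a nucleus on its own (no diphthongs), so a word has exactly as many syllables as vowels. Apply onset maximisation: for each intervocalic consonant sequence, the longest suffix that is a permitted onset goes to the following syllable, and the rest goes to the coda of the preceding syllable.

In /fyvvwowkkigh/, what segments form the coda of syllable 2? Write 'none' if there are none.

Vowels present: y, o, i; each is a nucleus, giving 3 syllables.
Between /y/ (V1) and /o/ (V2): /vvw/ — longest licit onset from the right is /vw/, leaving /v/ as coda.
Between /o/ (V2) and /i/ (V3): /wkk/ splits as /wk/ + /k/ (/k/ is the longest suffix that is a licit onset).
So the parse is fyv.vwowk.kigh.
Syllable 2 is /vwowk/: onset /vw/, nucleus /o/, coda /wk/.

wk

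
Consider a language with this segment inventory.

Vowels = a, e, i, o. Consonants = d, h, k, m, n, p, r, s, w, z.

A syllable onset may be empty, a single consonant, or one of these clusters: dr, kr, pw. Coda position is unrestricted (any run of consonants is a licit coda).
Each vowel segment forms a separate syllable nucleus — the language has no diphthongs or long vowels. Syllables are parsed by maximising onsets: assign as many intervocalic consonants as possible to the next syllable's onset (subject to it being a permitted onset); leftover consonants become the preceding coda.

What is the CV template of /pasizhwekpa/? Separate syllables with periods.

CV.CVCC.CVC.CV

Nuclei (vowels): a, i, e, a → 4 syllables.
/a…i/ gap (V1→V2): /s/ is a single consonant, so it becomes the next onset.
/i…e/ gap (V2→V3): cluster /zhw/ — the longest permitted-onset suffix is /w/; onset = /w/, preceding coda = /zh/.
/e…a/ gap (V3→V4): /kp/ — longest licit onset from the right is /p/, leaving /k/ as coda.
Result: pa.sizh.wek.pa.
Mapping each syllable to C/V: /pa/ → CV, /sizh/ → CVCC, /wek/ → CVC, /pa/ → CV.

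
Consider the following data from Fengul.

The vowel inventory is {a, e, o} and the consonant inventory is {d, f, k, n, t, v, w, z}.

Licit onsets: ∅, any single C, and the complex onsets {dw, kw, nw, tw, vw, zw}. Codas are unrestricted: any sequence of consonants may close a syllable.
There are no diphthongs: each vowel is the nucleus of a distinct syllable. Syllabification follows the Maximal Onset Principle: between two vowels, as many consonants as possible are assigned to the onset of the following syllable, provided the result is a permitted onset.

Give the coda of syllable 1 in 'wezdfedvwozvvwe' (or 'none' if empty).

The vowels are e, e, o, e — 4 nuclei, so 4 syllables.
σ1/σ2 boundary: /zdf/ splits as /zd/ + /f/ (/f/ is the longest suffix that is a licit onset).
σ2/σ3 boundary: /dvw/; trying suffixes from longest down, /vw/ is the first permitted one, so coda /d/ | onset /vw/.
σ3/σ4 boundary: /zvvw/ — longest licit onset from the right is /vw/, leaving /zv/ as coda.
Syllabification: wezd.fed.vwozv.vwe.
Syllable 1 is /wezd/: onset /w/, nucleus /e/, coda /zd/.

zd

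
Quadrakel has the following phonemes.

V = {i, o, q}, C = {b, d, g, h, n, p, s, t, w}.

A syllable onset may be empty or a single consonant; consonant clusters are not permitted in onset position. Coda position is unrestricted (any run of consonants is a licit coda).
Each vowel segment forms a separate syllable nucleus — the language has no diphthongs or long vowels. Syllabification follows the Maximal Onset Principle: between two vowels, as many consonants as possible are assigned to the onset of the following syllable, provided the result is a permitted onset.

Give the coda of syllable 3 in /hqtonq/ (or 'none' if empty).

The vowels are q, o, q — 3 nuclei, so 3 syllables.
σ1/σ2 boundary: /t/ is a single consonant, so it becomes the next onset.
σ2/σ3 boundary: /n/ is a single consonant, so it becomes the next onset.
Syllabification: hq.to.nq.
Syllable 3 is /nq/: onset /n/, nucleus /q/, coda ∅.

none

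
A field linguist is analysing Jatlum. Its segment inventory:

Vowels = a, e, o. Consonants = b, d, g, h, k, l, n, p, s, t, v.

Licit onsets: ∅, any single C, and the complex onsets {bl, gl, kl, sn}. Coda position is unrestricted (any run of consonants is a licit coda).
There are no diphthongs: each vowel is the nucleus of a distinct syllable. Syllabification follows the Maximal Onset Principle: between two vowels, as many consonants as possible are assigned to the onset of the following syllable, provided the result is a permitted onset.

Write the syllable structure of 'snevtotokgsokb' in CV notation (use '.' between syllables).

CCVC.CV.CVCC.CVCC

Nuclei (vowels): e, o, o, o → 4 syllables.
σ1/σ2 boundary: cluster /vt/ — the longest permitted-onset suffix is /t/; onset = /t/, preceding coda = /v/.
σ2/σ3 boundary: /t/ → onset of the next syllable (single consonants are always licit onsets).
σ3/σ4 boundary: /kgs/ — longest licit onset from the right is /s/, leaving /kg/ as coda.
Putting it together: snev.to.tokg.sokb.
Mapping each syllable to C/V: /snev/ → CCVC, /to/ → CV, /tokg/ → CVCC, /sokb/ → CVCC.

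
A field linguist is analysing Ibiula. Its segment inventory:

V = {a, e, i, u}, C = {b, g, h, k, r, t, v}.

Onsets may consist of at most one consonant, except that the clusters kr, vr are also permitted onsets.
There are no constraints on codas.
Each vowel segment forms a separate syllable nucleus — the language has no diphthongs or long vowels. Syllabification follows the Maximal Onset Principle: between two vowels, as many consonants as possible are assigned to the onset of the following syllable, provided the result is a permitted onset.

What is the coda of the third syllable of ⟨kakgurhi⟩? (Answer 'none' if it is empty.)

none

Vowels present: a, u, i; each is a nucleus, giving 3 syllables.
/a…u/ gap (V1→V2): cluster /kg/ — the longest permitted-onset suffix is /g/; onset = /g/, preceding coda = /k/.
/u…i/ gap (V2→V3): /rh/; trying suffixes from longest down, /h/ is the first permitted one, so coda /r/ | onset /h/.
Result: kak.gur.hi.
Syllable 3 is /hi/: onset /h/, nucleus /i/, coda ∅.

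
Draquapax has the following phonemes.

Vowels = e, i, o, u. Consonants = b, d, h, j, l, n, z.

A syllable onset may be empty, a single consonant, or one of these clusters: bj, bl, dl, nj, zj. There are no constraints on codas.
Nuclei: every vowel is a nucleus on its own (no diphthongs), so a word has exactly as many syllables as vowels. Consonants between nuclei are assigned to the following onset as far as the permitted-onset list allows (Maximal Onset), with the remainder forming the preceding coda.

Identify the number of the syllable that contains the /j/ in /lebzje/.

Vowels present: e, e; each is a nucleus, giving 2 syllables.
σ1/σ2 boundary: cluster /bzj/ — the longest permitted-onset suffix is /zj/; onset = /zj/, preceding coda = /b/.
Result: leb.zje.
The /j/ is in the onset of syllable 2 (/zje/).

2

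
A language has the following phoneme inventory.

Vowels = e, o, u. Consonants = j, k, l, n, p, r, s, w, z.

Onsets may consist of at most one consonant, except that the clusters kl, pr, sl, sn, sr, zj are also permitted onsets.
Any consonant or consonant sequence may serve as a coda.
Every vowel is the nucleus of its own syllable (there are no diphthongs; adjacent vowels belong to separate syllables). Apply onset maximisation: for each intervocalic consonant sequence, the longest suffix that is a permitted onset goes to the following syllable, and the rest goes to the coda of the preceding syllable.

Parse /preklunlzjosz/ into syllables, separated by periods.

The vowels are e, u, o — 3 nuclei, so 3 syllables.
/e…u/ gap (V1→V2): /kl/ — entire cluster is a permitted onset → onset /kl/, coda ∅.
/u…o/ gap (V2→V3): /nlzj/ — longest licit onset from the right is /zj/, leaving /nl/ as coda.

pre.klunl.zjosz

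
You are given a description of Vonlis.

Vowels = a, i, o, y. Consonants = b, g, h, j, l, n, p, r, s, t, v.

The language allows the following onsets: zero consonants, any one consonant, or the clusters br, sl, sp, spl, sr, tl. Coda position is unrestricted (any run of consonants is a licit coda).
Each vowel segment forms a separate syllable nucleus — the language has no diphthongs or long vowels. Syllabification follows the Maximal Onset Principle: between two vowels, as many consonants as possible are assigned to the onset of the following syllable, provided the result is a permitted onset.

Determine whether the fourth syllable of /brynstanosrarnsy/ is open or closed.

closed

The vowels are y, a, o, a, y — 5 nuclei, so 5 syllables.
σ1/σ2 boundary: /nst/; trying suffixes from longest down, /t/ is the first permitted one, so coda /ns/ | onset /t/.
σ2/σ3 boundary: just /n/ — single C goes to the following onset.
σ3/σ4 boundary: /sr/ — entire cluster is a permitted onset → onset /sr/, coda ∅.
σ4/σ5 boundary: cluster /rns/ — the longest permitted-onset suffix is /s/; onset = /s/, preceding coda = /rn/.
Putting it together: bryns.ta.no.srarn.sy.
Syllable 4 is /srarn/ with coda /rn/, so it is closed.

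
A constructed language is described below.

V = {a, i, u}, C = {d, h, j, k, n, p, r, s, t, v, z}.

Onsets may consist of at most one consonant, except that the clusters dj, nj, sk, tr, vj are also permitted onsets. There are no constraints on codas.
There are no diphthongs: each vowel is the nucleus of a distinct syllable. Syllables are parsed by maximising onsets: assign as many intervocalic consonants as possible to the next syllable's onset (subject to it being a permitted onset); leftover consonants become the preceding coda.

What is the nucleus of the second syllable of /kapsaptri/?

a

Vowels present: a, a, i; each is a nucleus, giving 3 syllables.
The second nucleus (vowel 2 from the left) is /a/.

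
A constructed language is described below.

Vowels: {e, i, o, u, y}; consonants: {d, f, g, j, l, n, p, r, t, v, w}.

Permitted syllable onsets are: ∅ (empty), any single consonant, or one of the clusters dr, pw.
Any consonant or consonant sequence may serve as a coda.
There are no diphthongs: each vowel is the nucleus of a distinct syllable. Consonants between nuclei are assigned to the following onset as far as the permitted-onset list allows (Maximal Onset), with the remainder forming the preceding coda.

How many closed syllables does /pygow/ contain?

1

The vowels are y, o — 2 nuclei, so 2 syllables.
σ1/σ2 boundary: /g/ → onset of the next syllable (single consonants are always licit onsets).
So the parse is py.gow.
Classifying each syllable: /py/ (open), /gow/ (closed).
Closed syllables: 1.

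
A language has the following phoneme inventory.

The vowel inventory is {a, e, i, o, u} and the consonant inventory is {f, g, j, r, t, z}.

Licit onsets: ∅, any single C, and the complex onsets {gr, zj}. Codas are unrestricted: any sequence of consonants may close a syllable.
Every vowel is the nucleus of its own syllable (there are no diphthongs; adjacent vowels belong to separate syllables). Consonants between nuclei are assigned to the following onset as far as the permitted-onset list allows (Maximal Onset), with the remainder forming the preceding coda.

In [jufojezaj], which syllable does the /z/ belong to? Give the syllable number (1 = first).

4

Vowels present: u, o, e, a; each is a nucleus, giving 4 syllables.
/u…o/ gap (V1→V2): /f/ is a single consonant, so it becomes the next onset.
/o…e/ gap (V2→V3): /j/ → onset of the next syllable (single consonants are always licit onsets).
/e…a/ gap (V3→V4): /z/ is a single consonant, so it becomes the next onset.
So the parse is ju.fo.je.zaj.
The /z/ is in the onset of syllable 4 (/zaj/).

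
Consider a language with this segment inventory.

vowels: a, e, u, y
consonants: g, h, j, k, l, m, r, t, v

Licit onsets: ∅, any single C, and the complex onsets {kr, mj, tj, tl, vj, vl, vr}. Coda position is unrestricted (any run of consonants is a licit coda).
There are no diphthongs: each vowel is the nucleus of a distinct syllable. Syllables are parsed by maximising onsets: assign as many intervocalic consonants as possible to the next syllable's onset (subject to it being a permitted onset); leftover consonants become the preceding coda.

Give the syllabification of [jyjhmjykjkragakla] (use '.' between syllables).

jyjh.mjykj.kra.gak.la

The vowels are y, y, a, a, a — 5 nuclei, so 5 syllables.
Between /y/ (V1) and /y/ (V2): /jhmj/; trying suffixes from longest down, /mj/ is the first permitted one, so coda /jh/ | onset /mj/.
Between /y/ (V2) and /a/ (V3): /kjkr/ — longest licit onset from the right is /kr/, leaving /kj/ as coda.
Between /a/ (V3) and /a/ (V4): /g/ is a single consonant, so it becomes the next onset.
Between /a/ (V4) and /a/ (V5): /kl/; trying suffixes from longest down, /l/ is the first permitted one, so coda /k/ | onset /l/.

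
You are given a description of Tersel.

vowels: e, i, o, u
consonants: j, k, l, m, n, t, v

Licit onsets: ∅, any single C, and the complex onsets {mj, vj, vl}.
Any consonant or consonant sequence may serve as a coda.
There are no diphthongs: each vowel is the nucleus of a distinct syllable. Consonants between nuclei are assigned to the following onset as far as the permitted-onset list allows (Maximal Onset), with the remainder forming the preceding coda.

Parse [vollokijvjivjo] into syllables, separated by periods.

vol.lo.kij.vji.vjo

The vowels are o, o, i, i, o — 5 nuclei, so 5 syllables.
V1 /o/ – V2 /o/: cluster /ll/ — the longest permitted-onset suffix is /l/; onset = /l/, preceding coda = /l/.
V2 /o/ – V3 /i/: just /k/ — single C goes to the following onset.
V3 /i/ – V4 /i/: /jvj/; trying suffixes from longest down, /vj/ is the first permitted one, so coda /j/ | onset /vj/.
V4 /i/ – V5 /o/: cluster /vj/ — /vj/ is itself a permitted onset, so the whole cluster goes right; preceding coda = ∅.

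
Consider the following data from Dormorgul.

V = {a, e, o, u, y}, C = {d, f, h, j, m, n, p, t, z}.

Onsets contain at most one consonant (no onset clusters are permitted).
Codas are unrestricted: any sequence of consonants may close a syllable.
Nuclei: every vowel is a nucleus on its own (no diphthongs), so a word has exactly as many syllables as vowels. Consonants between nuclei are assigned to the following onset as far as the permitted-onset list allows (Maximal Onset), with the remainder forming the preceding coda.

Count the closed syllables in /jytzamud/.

2

Nuclei (vowels): y, a, u → 3 syllables.
V1 /y/ – V2 /a/: /tz/ — longest licit onset from the right is /z/, leaving /t/ as coda.
V2 /a/ – V3 /u/: just /m/ — single C goes to the following onset.
Syllabification: jyt.za.mud.
Classifying each syllable: /jyt/ (closed), /za/ (open), /mud/ (closed).
Closed syllables: 2.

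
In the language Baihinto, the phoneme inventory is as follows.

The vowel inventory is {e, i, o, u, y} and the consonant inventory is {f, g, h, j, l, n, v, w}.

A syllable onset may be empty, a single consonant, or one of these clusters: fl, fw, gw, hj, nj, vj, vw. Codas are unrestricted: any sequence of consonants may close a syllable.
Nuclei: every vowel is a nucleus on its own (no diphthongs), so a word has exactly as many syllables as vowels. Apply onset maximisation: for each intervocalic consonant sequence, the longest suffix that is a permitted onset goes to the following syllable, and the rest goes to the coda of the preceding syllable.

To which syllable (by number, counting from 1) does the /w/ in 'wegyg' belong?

1

The vowels are e, y — 2 nuclei, so 2 syllables.
V1 /e/ – V2 /y/: /g/ is a single consonant, so it becomes the next onset.
Putting it together: we.gyg.
The /w/ is in the onset of syllable 1 (/we/).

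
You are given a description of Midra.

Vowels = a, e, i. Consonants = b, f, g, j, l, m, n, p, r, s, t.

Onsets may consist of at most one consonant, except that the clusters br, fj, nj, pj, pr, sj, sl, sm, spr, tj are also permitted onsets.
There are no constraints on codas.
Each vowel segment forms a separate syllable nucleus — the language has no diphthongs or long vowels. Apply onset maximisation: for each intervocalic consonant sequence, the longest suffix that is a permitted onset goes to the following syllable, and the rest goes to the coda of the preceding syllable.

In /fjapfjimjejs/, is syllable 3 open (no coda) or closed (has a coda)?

closed

Nuclei (vowels): a, i, e → 3 syllables.
Between /a/ (V1) and /i/ (V2): cluster /pfj/ — the longest permitted-onset suffix is /fj/; onset = /fj/, preceding coda = /p/.
Between /i/ (V2) and /e/ (V3): /mj/; trying suffixes from longest down, /j/ is the first permitted one, so coda /m/ | onset /j/.
Result: fjap.fjim.jejs.
Syllable 3 is /jejs/ with coda /js/, so it is closed.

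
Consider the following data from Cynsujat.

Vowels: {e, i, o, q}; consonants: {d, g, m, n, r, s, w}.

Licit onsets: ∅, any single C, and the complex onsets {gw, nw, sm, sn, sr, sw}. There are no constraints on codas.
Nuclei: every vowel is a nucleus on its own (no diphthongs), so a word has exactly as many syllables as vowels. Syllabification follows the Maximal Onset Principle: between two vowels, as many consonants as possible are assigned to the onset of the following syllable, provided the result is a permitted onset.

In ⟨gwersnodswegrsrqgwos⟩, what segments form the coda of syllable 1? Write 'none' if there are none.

The vowels are e, o, e, q, o — 5 nuclei, so 5 syllables.
V1 /e/ – V2 /o/: cluster /rsn/ — the longest permitted-onset suffix is /sn/; onset = /sn/, preceding coda = /r/.
V2 /o/ – V3 /e/: /dsw/ splits as /d/ + /sw/ (/sw/ is the longest suffix that is a licit onset).
V3 /e/ – V4 /q/: /grsr/; trying suffixes from longest down, /sr/ is the first permitted one, so coda /gr/ | onset /sr/.
V4 /q/ – V5 /o/: /gw/ is a licit onset in full, so it all attaches to the next syllable.
Result: gwer.snod.swegr.srq.gwos.
Syllable 1 is /gwer/: onset /gw/, nucleus /e/, coda /r/.

r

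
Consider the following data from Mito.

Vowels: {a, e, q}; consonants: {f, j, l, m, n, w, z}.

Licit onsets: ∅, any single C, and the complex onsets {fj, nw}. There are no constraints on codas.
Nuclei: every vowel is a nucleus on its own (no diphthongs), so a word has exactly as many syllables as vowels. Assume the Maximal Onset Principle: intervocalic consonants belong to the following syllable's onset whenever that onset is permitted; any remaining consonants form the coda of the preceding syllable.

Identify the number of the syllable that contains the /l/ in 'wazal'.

2

Vowels present: a, a; each is a nucleus, giving 2 syllables.
Between /a/ (V1) and /a/ (V2): /z/ is a single consonant, so it becomes the next onset.
Result: wa.zal.
The /l/ is in the coda of syllable 2 (/zal/).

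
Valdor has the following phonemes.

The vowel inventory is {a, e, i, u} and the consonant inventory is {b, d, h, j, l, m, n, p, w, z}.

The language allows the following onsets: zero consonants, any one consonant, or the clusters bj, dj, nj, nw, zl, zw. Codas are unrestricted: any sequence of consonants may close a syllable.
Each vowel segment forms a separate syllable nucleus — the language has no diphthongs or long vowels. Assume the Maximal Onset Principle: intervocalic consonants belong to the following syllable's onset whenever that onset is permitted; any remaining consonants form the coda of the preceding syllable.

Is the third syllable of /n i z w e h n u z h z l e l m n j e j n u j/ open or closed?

Nuclei (vowels): i, e, u, e, e, u → 6 syllables.
V1 /i/ – V2 /e/: cluster /zw/ — /zw/ is itself a permitted onset, so the whole cluster goes right; preceding coda = ∅.
V2 /e/ – V3 /u/: /hn/ splits as /h/ + /n/ (/n/ is the longest suffix that is a licit onset).
V3 /u/ – V4 /e/: cluster /zhzl/ — the longest permitted-onset suffix is /zl/; onset = /zl/, preceding coda = /zh/.
V4 /e/ – V5 /e/: /lmnj/; trying suffixes from longest down, /nj/ is the first permitted one, so coda /lm/ | onset /nj/.
V5 /e/ – V6 /u/: /jn/ — longest licit onset from the right is /n/, leaving /j/ as coda.
Syllabification: ni.zweh.nuzh.zlelm.njej.nuj.
Syllable 3 is /nuzh/ with coda /zh/, so it is closed.

closed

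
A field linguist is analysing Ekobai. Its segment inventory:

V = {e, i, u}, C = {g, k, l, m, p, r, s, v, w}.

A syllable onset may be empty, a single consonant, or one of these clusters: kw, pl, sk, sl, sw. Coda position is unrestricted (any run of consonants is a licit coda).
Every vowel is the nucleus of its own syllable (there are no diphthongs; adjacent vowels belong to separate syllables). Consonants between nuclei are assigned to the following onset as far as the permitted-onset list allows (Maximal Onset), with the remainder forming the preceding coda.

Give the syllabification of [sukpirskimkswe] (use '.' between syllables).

The vowels are u, i, i, e — 4 nuclei, so 4 syllables.
σ1/σ2 boundary: /kp/ splits as /k/ + /p/ (/p/ is the longest suffix that is a licit onset).
σ2/σ3 boundary: /rsk/ splits as /r/ + /sk/ (/sk/ is the longest suffix that is a licit onset).
σ3/σ4 boundary: /mksw/ — longest licit onset from the right is /sw/, leaving /mk/ as coda.

suk.pir.skimk.swe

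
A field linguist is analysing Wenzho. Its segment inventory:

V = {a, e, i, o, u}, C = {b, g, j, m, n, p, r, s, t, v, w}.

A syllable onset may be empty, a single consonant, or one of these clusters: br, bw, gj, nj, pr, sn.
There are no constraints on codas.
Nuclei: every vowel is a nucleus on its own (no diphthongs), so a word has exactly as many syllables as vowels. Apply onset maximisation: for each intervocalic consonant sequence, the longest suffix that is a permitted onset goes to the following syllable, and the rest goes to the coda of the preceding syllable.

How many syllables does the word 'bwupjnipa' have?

The vowels are u, i, a — 3 nuclei, so 3 syllables.

3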